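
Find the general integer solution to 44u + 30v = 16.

Step 1: Compute gcd(44, 30) = 2.
Since 2 divides 16, solutions exist.

Step 2: Find a particular solution using extended Euclidean algorithm.
We get u₀ = -16, v₀ = 24.
Check: 44*-16 + 30*24 = 16 = 16 ✓

Step 3: Write the general solution.
u = -16 + (30/2)t = -16 + 15t
v = 24 - (44/2)t = 24 - 22t
for any integer t.

u = -16 + 15t, v = 24 - 22t for integer t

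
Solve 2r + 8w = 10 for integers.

Step 1: Check solvability.
gcd(2, 8) = 2
Since 2 divides 10, solutions exist.

Step 2: Apply extended Euclidean algorithm to find gcd.
We find integers such that 2*x0 + 8*y0 = 2

Step 3: Scale the particular solution.
Multiply by 10/2 = 5:
r = 5, w = 0

Step 4: Verify.
2*(5) + 8*(0) = 10 = 10 ✓

r = 5, w = 0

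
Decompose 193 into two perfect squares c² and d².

We need to find integers c, d > 0 such that c² + d² = 193.
Trying c = 7: d² = 193 - 7² = 193 - 49 = 144
d = 12
Check: 7² + 12² = 49 + 144 = 193 ✓

193 = 7² + 12²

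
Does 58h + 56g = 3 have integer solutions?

Step 1: Compute gcd(58, 56).
gcd(58, 56) = 2

Step 2: Check divisibility.
Does 2 divide 3? 3 = 2 x 1 + 1, so no.

By the theorem on linear Diophantine equations, 58h + 56g = 3 has integer solutions if and only if gcd(58, 56) divides 3. Since 2 does not divide 3, no solutions exist.

No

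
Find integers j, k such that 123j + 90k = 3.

Step 1: Check solvability.
gcd(123, 90) = 3
Since 3 divides 3, solutions exist.

Step 2: Apply extended Euclidean algorithm to find gcd.
We find integers such that 123*x0 + 90*y0 = 3

Step 3: Scale the particular solution.
Multiply by 3/3 = 1:
j = 11, k = -15

Step 4: Verify.
123*(11) + 90*(-15) = 3 = 3 ✓

j = 11, k = -15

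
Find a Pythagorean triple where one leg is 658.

We need the other leg and hypotenuse such that 658² + x² = c².
Take x = 2160, c = 2258: 658² + 2160² = 432964 + 4665600 = 5098564 = 2258² ✓
Triple: (658, 2160, 2258)

(658, 2160, 2258)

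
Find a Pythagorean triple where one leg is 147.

We need the other leg and hypotenuse such that 147² + x² = c².
Take x = 1540, c = 1547: 147² + 1540² = 21609 + 2371600 = 2393209 = 1547² ✓
Triple: (147, 1540, 1547)

(147, 1540, 1547)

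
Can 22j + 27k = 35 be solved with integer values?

Step 1: Compute gcd(22, 27).
gcd(22, 27) = 1

Step 2: Check divisibility.
Does 1 divide 35? 35 = 1 x 35, so yes.

By the theorem on linear Diophantine equations, 22j + 27k = 35 has integer solutions if and only if gcd(22, 27) divides 35. Since 1 | 35, solutions exist.

Yes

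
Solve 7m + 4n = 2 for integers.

Step 1: Check solvability.
gcd(7, 4) = 1
Since 1 divides 2, solutions exist.

Step 2: Apply extended Euclidean algorithm to find gcd.
We find integers such that 7*x0 + 4*y0 = 1

Step 3: Scale the particular solution.
Multiply by 2/1 = 2:
m = -2, n = 4

Step 4: Verify.
7*(-2) + 4*(4) = 2 = 2 ✓

m = -2, n = 4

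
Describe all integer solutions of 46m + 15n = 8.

Step 1: Compute gcd(46, 15) = 1.
Since 1 divides 8, solutions exist.

Step 2: Find a particular solution using extended Euclidean algorithm.
We get m₀ = 8, n₀ = -24.
Check: 46*8 + 15*-24 = 8 = 8 ✓

Step 3: Write the general solution.
m = 8 + (15/1)t = 8 + 15t
n = -24 - (46/1)t = -24 - 46t
for any integer t.

m = 8 + 15t, n = -24 - 46t for integer t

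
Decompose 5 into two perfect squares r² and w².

We need to find integers r, w > 0 such that r² + w² = 5.
Trying r = 1: w² = 5 - 1² = 5 - 1 = 4
w = 2
Check: 1² + 2² = 1 + 4 = 5 ✓

5 = 1² + 2²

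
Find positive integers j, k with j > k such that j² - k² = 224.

Factor: j² - k² = (j+k)(j-k) = 224.
We need two factors of 224 with the same parity.
Use j+k = 112 and j-k = 2 (product 112·2 = 224).
Adding: 2j = 114, so j = 57.
Subtracting: 2k = 110, so k = 55.
Check: 57² - 55² = 3249 - 3025 = 224 ✓

j = 57, k = 55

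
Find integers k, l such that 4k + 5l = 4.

Step 1: Check solvability.
gcd(4, 5) = 1
Since 1 divides 4, solutions exist.

Step 2: Apply extended Euclidean algorithm to find gcd.
We find integers such that 4*x0 + 5*y0 = 1

Step 3: Scale the particular solution.
Multiply by 4/1 = 4:
k = -4, l = 4

Step 4: Verify.
4*(-4) + 5*(4) = 4 = 4 ✓

k = -4, l = 4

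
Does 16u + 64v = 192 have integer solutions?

Step 1: Compute gcd(16, 64).
gcd(16, 64) = 16

Step 2: Check divisibility.
Does 16 divide 192? 192 = 16 x 12, so yes.

By the theorem on linear Diophantine equations, 16u + 64v = 192 has integer solutions if and only if gcd(16, 64) divides 192. Since 16 | 192, solutions exist.

Yes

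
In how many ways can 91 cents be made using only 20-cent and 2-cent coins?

We need non-negative integers (x, y) with 20x + 2y = 91.
For each x from 0 to 4, check if (91 - 20x) is a non-negative multiple of 2.
Solutions (x, y): none
Count: 0

0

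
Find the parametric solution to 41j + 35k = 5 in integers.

Step 1: Compute gcd(41, 35) = 1.
Since 1 divides 5, solutions exist.

Step 2: Find a particular solution using extended Euclidean algorithm.
We get j₀ = 30, k₀ = -35.
Check: 41*30 + 35*-35 = 5 = 5 ✓

Step 3: Write the general solution.
j = 30 + (35/1)t = 30 + 35t
k = -35 - (41/1)t = -35 - 41t
for any integer t.

j = 30 + 35t, k = -35 - 41t for integer t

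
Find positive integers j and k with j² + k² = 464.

We need to find integers j, k > 0 such that j² + k² = 464.
Trying j = 8: k² = 464 - 8² = 464 - 64 = 400
k = 20
Check: 8² + 20² = 64 + 400 = 464 ✓

464 = 8² + 20²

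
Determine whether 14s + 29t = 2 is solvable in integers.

Step 1: Compute gcd(14, 29).
gcd(14, 29) = 1

Step 2: Check divisibility.
Does 1 divide 2? 2 = 1 x 2, so yes.

By the theorem on linear Diophantine equations, 14s + 29t = 2 has integer solutions if and only if gcd(14, 29) divides 2. Since 1 | 2, solutions exist.

Yes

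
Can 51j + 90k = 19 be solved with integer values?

Step 1: Compute gcd(51, 90).
gcd(51, 90) = 3

Step 2: Check divisibility.
Does 3 divide 19? 19 = 3 x 6 + 1, so no.

By the theorem on linear Diophantine equations, 51j + 90k = 19 has integer solutions if and only if gcd(51, 90) divides 19. Since 3 does not divide 19, no solutions exist.

No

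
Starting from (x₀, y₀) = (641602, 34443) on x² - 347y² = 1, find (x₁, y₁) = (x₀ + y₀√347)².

Solutions to x² - Dy² = 1 are generated by powers of (x₀ + y₀√D).
The next solution satisfies x₁ + y₁√347 = (x₀ + y₀√347)², giving:
x₁ = x₀² + 347y₀² = 641602² + 347·34443² = 411653126404 + 411653126403 = 823306252807
y₁ = 2x₀y₀ = 2·641602·34443 = 44197395372

Verify: 823306252807² - 347·44197395372² = 677833185911103795379249 - 677833185911103795379248 = 1 ✓

x = 823306252807, y = 44197395372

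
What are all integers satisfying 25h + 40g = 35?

Step 1: Compute gcd(25, 40) = 5.
Since 5 divides 35, solutions exist.

Step 2: Find a particular solution using extended Euclidean algorithm.
We get h₀ = -21, g₀ = 14.
Check: 25*-21 + 40*14 = 35 = 35 ✓

Step 3: Write the general solution.
h = -21 + (40/5)t = -21 + 8t
g = 14 - (25/5)t = 14 - 5t
for any integer t.

h = -21 + 8t, g = 14 - 5t for integer t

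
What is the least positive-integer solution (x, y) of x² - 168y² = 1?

We seek the smallest positive integers (x, y) with x² - 168y² = 1, i.e., x² = 168y² + 1.
Try successive y values:
y = 1: x² = 168·1² + 1 = 169, x = 13 ✓

Verify: 13² - 168·1² = 169 - 168 = 1 ✓

x = 13, y = 1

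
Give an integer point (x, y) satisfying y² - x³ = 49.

Try small integer x values and check whether x³ + 49 is a perfect square.
x = 0: x³ + 49 = 0³ + 49 = 0 + 49 = 49
Is 49 a perfect square? 7² = 49 ✓
So (x, y) = (0, -7) is a solution.

x = 0, y = -7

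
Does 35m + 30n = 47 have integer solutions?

Step 1: Compute gcd(35, 30).
gcd(35, 30) = 5

Step 2: Check divisibility.
Does 5 divide 47? 47 = 5 x 9 + 2, so no.

By the theorem on linear Diophantine equations, 35m + 30n = 47 has integer solutions if and only if gcd(35, 30) divides 47. Since 5 does not divide 47, no solutions exist.

No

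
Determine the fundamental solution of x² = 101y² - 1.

We need x² = 101y² - 1. Try successive y:
y = 1: x² = 101·1² - 1 = 100 = 10² ✓
Check: 10² - 101·1² = 100 - 101 = -1 ✓

x = 10, y = 1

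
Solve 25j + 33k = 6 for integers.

Step 1: Check solvability.
gcd(25, 33) = 1
Since 1 divides 6, solutions exist.

Step 2: Apply extended Euclidean algorithm to find gcd.
We find integers such that 25*x0 + 33*y0 = 1

Step 3: Scale the particular solution.
Multiply by 6/1 = 6:
j = 24, k = -18

Step 4: Verify.
25*(24) + 33*(-18) = 6 = 6 ✓

j = 24, k = -18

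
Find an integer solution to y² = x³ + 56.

Try small integer x values and check whether x³ + 56 is a perfect square.
x = 2: x³ + 56 = 2³ + 56 = 8 + 56 = 64
Is 64 a perfect square? 8² = 64 ✓
So (x, y) = (2, 8) is a solution.

x = 2, y = 8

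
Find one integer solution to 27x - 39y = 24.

Step 1: Check solvability.
gcd(27, 39) = 3
Since 3 divides 24, solutions exist.

Step 2: Apply extended Euclidean algorithm to find gcd.
We find integers such that 27*x0 + 39*y0 = 3

Step 3: Scale the particular solution.
Multiply by 24/3 = 8:
x = 24, y = 16

Step 4: Verify.
27*(24) - 39*(16) = 24 = 24 ✓

x = 24, y = 16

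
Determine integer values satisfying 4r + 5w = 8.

Step 1: Check solvability.
gcd(4, 5) = 1
Since 1 divides 8, solutions exist.

Step 2: Apply extended Euclidean algorithm to find gcd.
We find integers such that 4*x0 + 5*y0 = 1

Step 3: Scale the particular solution.
Multiply by 8/1 = 8:
r = -8, w = 8

Step 4: Verify.
4*(-8) + 5*(8) = 8 = 8 ✓

r = -8, w = 8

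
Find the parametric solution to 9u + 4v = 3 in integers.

Step 1: Compute gcd(9, 4) = 1.
Since 1 divides 3, solutions exist.

Step 2: Find a particular solution using extended Euclidean algorithm.
We get u₀ = 3, v₀ = -6.
Check: 9*3 + 4*-6 = 3 = 3 ✓

Step 3: Write the general solution.
u = 3 + (4/1)t = 3 + 4t
v = -6 - (9/1)t = -6 - 9t
for any integer t.

u = 3 + 4t, v = -6 - 9t for integer t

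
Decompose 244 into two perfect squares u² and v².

We need to find integers u, v > 0 such that u² + v² = 244.
Trying u = 10: v² = 244 - 10² = 244 - 100 = 144
v = 12
Check: 10² + 12² = 100 + 144 = 244 ✓

244 = 10² + 12²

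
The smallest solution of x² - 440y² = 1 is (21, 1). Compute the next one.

Solutions to x² - Dy² = 1 are generated by powers of (x₀ + y₀√D).
The next solution satisfies x₁ + y₁√440 = (x₀ + y₀√440)², giving:
x₁ = x₀² + 440y₀² = 21² + 440·1² = 441 + 440 = 881
y₁ = 2x₀y₀ = 2·21·1 = 42

Verify: 881² - 440·42² = 776161 - 776160 = 1 ✓

x = 881, y = 42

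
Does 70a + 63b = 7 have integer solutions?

Step 1: Compute gcd(70, 63).
gcd(70, 63) = 7

Step 2: Check divisibility.
Does 7 divide 7? 7 = 7 x 1, so yes.

By the theorem on linear Diophantine equations, 70a + 63b = 7 has integer solutions if and only if gcd(70, 63) divides 7. Since 7 | 7, solutions exist.

Yes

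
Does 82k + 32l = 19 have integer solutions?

Step 1: Compute gcd(82, 32).
gcd(82, 32) = 2

Step 2: Check divisibility.
Does 2 divide 19? 19 = 2 x 9 + 1, so no.

By the theorem on linear Diophantine equations, 82k + 32l = 19 has integer solutions if and only if gcd(82, 32) divides 19. Since 2 does not divide 19, no solutions exist.

No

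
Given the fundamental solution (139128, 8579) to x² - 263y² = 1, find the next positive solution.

Solutions to x² - Dy² = 1 are generated by powers of (x₀ + y₀√D).
The next solution satisfies x₁ + y₁√263 = (x₀ + y₀√263)², giving:
x₁ = x₀² + 263y₀² = 139128² + 263·8579² = 19356600384 + 19356600383 = 38713200767
y₁ = 2x₀y₀ = 2·139128·8579 = 2387158224

Verify: 38713200767² - 263·2387158224² = 1498711913626049388289 - 1498711913626049388288 = 1 ✓

x = 38713200767, y = 2387158224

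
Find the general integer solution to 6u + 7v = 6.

Step 1: Compute gcd(6, 7) = 1.
Since 1 divides 6, solutions exist.

Step 2: Find a particular solution using extended Euclidean algorithm.
We get u₀ = -6, v₀ = 6.
Check: 6*-6 + 7*6 = 6 = 6 ✓

Step 3: Write the general solution.
u = -6 + (7/1)t = -6 + 7t
v = 6 - (6/1)t = 6 - 6t
for any integer t.

u = -6 + 7t, v = 6 - 6t for integer t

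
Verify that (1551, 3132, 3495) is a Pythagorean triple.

Compute a² + b² = 1551² + 3132² = 2405601 + 9809424 = 12215025
Compute c² = 3495² = 12215025
Since 12215025 = 12215025, confirmed.

Yes, it is a Pythagorean triple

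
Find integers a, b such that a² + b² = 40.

We need to find integers a, b > 0 such that a² + b² = 40.
Trying a = 2: b² = 40 - 2² = 40 - 4 = 36
b = 6
Check: 2² + 6² = 4 + 36 = 40 ✓

40 = 2² + 6²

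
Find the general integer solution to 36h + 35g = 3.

Step 1: Compute gcd(36, 35) = 1.
Since 1 divides 3, solutions exist.

Step 2: Find a particular solution using extended Euclidean algorithm.
We get h₀ = 3, g₀ = -3.
Check: 36*3 + 35*-3 = 3 = 3 ✓

Step 3: Write the general solution.
h = 3 + (35/1)t = 3 + 35t
g = -3 - (36/1)t = -3 - 36t
for any integer t.

h = 3 + 35t, g = -3 - 36t for integer t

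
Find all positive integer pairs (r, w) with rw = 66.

The positive divisors of 66 are: 1, 2, 3, 6, 11, 22, 33, 66.
Each divisor d gives the pair (d, 66/d):
(1, 66), (2, 33), (3, 22), (6, 11), (11, 6), (22, 3), (33, 2), (66, 1)

(1, 66), (2, 33), (3, 22), (6, 11), (11, 6), (22, 3), (33, 2), (66, 1)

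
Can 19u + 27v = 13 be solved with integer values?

Step 1: Compute gcd(19, 27).
gcd(19, 27) = 1

Step 2: Check divisibility.
Does 1 divide 13? 13 = 1 x 13, so yes.

By the theorem on linear Diophantine equations, 19u + 27v = 13 has integer solutions if and only if gcd(19, 27) divides 13. Since 1 | 13, solutions exist.

Yes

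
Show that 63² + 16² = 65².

Compute a² + b² = 63² + 16² = 3969 + 256 = 4225
Compute c² = 65² = 4225
Since 4225 = 4225, confirmed.

Yes, it is a Pythagorean triple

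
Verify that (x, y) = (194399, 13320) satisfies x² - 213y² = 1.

Compute x² = 194399² = 37790971201
Compute 213y² = 213·13320² = 213·177422400 = 37790971200
x² - 213y² = 37790971201 - 37790971200 = 1
Since this equals 1, (194399, 13320) is a solution.

Yes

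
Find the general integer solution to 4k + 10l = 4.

Step 1: Compute gcd(4, 10) = 2.
Since 2 divides 4, solutions exist.

Step 2: Find a particular solution using extended Euclidean algorithm.
We get k₀ = -4, l₀ = 2.
Check: 4*-4 + 10*2 = 4 = 4 ✓

Step 3: Write the general solution.
k = -4 + (10/2)t = -4 + 5t
l = 2 - (4/2)t = 2 - 2t
for any integer t.

k = -4 + 5t, l = 2 - 2t for integer t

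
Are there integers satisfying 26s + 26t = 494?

Step 1: Compute gcd(26, 26).
gcd(26, 26) = 26

Step 2: Check divisibility.
Does 26 divide 494? 494 = 26 x 19, so yes.

By the theorem on linear Diophantine equations, 26s + 26t = 494 has integer solutions if and only if gcd(26, 26) divides 494. Since 26 | 494, solutions exist.

Yes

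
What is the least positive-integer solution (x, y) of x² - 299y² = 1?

We seek the smallest positive integers (x, y) with x² - 299y² = 1, i.e., x² = 299y² + 1.
Try successive y values:
y = 1: x² = 299·1² + 1 = 300, not a perfect square
y = 2: x² = 299·2² + 1 = 1197, not a perfect square
y = 3: x² = 299·3² + 1 = 2692, not a perfect square
... continuing the search (or via continued fractions) ...
y = 24: x² = 299·24² + 1 = 172225, x = 415 ✓

Verify: 415² - 299·24² = 172225 - 172224 = 1 ✓

x = 415, y = 24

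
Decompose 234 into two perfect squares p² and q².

We need to find integers p, q > 0 such that p² + q² = 234.
Trying p = 3: q² = 234 - 3² = 234 - 9 = 225
q = 15
Check: 3² + 15² = 9 + 225 = 234 ✓

234 = 3² + 15²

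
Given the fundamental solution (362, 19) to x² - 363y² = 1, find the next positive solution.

Solutions to x² - Dy² = 1 are generated by powers of (x₀ + y₀√D).
The next solution satisfies x₁ + y₁√363 = (x₀ + y₀√363)², giving:
x₁ = x₀² + 363y₀² = 362² + 363·19² = 131044 + 131043 = 262087
y₁ = 2x₀y₀ = 2·362·19 = 13756

Verify: 262087² - 363·13756² = 68689595569 - 68689595568 = 1 ✓

x = 262087, y = 13756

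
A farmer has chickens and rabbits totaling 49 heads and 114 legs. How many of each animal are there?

Let c = chickens, r = rabbits.
Heads: c + r = 49
Legs: 2c + 4r = 114
From the first equation, c = 49 - r. Substitute:
2(49 - r) + 4r = 114
98 + 2r = 114
r = (114 - 98)/2 = 8
c = 49 - 8 = 41

Chickens: 41, Rabbits: 8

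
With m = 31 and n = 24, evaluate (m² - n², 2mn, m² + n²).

a = m² - n² = 961 - 576 = 385
b = 2mn = 2·31·24 = 1488
c = m² + n² = 961 + 576 = 1537
Verify: 385² + 1488² = 148225 + 2214144 = 2362369 = 1537² ✓

(385, 1488, 1537)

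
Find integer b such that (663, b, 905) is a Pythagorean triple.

b² = c² - a² = 905² - 663² = 819025 - 439569 = 379456
b = sqrt(379456) = 616

616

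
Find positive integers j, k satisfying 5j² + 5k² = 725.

Try small values of j and check whether (725 - 5j²)/5 is a perfect square.
j = 9: 5·9² = 405, so 5k² = 725 - 405 = 320, giving k² = 64, k = 8.
Check: 5·9² + 5·8² = 405 + 320 = 725 ✓

j = 9, k = 8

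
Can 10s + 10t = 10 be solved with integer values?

Step 1: Compute gcd(10, 10).
gcd(10, 10) = 10

Step 2: Check divisibility.
Does 10 divide 10? 10 = 10 x 1, so yes.

By the theorem on linear Diophantine equations, 10s + 10t = 10 has integer solutions if and only if gcd(10, 10) divides 10. Since 10 | 10, solutions exist.

Yes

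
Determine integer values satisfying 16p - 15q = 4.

Step 1: Check solvability.
gcd(16, 15) = 1
Since 1 divides 4, solutions exist.

Step 2: Apply extended Euclidean algorithm to find gcd.
We find integers such that 16*x0 + 15*y0 = 1

Step 3: Scale the particular solution.
Multiply by 4/1 = 4:
p = 4, q = 4

Step 4: Verify.
16*(4) - 15*(4) = 4 = 4 ✓

p = 4, q = 4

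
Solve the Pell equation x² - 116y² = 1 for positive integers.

We seek the smallest positive integers (x, y) with x² - 116y² = 1, i.e., x² = 116y² + 1.
Try successive y values:
y = 1: x² = 116·1² + 1 = 117, not a perfect square
y = 2: x² = 116·2² + 1 = 465, not a perfect square
y = 3: x² = 116·3² + 1 = 1045, not a perfect square
... continuing the search (or via continued fractions) ...
y = 910: x² = 116·910² + 1 = 96059601, x = 9801 ✓

Verify: 9801² - 116·910² = 96059601 - 96059600 = 1 ✓

x = 9801, y = 910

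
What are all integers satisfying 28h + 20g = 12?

Step 1: Compute gcd(28, 20) = 4.
Since 4 divides 12, solutions exist.

Step 2: Find a particular solution using extended Euclidean algorithm.
We get h₀ = -6, g₀ = 9.
Check: 28*-6 + 20*9 = 12 = 12 ✓

Step 3: Write the general solution.
h = -6 + (20/4)t = -6 + 5t
g = 9 - (28/4)t = 9 - 7t
for any integer t.

h = -6 + 5t, g = 9 - 7t for integer t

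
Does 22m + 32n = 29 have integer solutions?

Step 1: Compute gcd(22, 32).
gcd(22, 32) = 2

Step 2: Check divisibility.
Does 2 divide 29? 29 = 2 x 14 + 1, so no.

By the theorem on linear Diophantine equations, 22m + 32n = 29 has integer solutions if and only if gcd(22, 32) divides 29. Since 2 does not divide 29, no solutions exist.

No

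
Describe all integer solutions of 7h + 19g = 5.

Step 1: Compute gcd(7, 19) = 1.
Since 1 divides 5, solutions exist.

Step 2: Find a particular solution using extended Euclidean algorithm.
We get h₀ = -40, g₀ = 15.
Check: 7*-40 + 19*15 = 5 = 5 ✓

Step 3: Write the general solution.
h = -40 + (19/1)t = -40 + 19t
g = 15 - (7/1)t = 15 - 7t
for any integer t.

h = -40 + 19t, g = 15 - 7t for integer t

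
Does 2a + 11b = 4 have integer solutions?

Step 1: Compute gcd(2, 11).
gcd(2, 11) = 1

Step 2: Check divisibility.
Does 1 divide 4? 4 = 1 x 4, so yes.

By the theorem on linear Diophantine equations, 2a + 11b = 4 has integer solutions if and only if gcd(2, 11) divides 4. Since 1 | 4, solutions exist.

Yes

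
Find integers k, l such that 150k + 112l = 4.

Step 1: Check solvability.
gcd(150, 112) = 2
Since 2 divides 4, solutions exist.

Step 2: Apply extended Euclidean algorithm to find gcd.
We find integers such that 150*x0 + 112*y0 = 2

Step 3: Scale the particular solution.
Multiply by 4/2 = 2:
k = 6, l = -8

Step 4: Verify.
150*(6) + 112*(-8) = 4 = 4 ✓

k = 6, l = -8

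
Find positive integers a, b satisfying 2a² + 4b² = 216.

Try small values of a and check whether (216 - 2a²)/4 is a perfect square.
a = 10: 2·10² = 200, so 4b² = 216 - 200 = 16, giving b² = 4, b = 2.
Check: 2·10² + 4·2² = 200 + 16 = 216 ✓

a = 10, b = 2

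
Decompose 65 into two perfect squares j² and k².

We need to find integers j, k > 0 such that j² + k² = 65.
Trying j = 1: k² = 65 - 1² = 65 - 1 = 64
k = 8
Check: 1² + 8² = 1 + 64 = 65 ✓

65 = 1² + 8²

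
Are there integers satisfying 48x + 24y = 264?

Step 1: Compute gcd(48, 24).
gcd(48, 24) = 24

Step 2: Check divisibility.
Does 24 divide 264? 264 = 24 x 11, so yes.

By the theorem on linear Diophantine equations, 48x + 24y = 264 has integer solutions if and only if gcd(48, 24) divides 264. Since 24 | 264, solutions exist.

Yes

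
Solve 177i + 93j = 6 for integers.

Step 1: Check solvability.
gcd(177, 93) = 3
Since 3 divides 6, solutions exist.

Step 2: Apply extended Euclidean algorithm to find gcd.
We find integers such that 177*x0 + 93*y0 = 3

Step 3: Scale the particular solution.
Multiply by 6/3 = 2:
i = 20, j = -38

Step 4: Verify.
177*(20) + 93*(-38) = 6 = 6 ✓

i = 20, j = -38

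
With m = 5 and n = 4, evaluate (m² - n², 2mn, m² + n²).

a = m² - n² = 25 - 16 = 9
b = 2mn = 2·5·4 = 40
c = m² + n² = 25 + 16 = 41
Verify: 9² + 40² = 81 + 1600 = 1681 = 41² ✓

(9, 40, 41)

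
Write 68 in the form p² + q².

We need to find integers p, q > 0 such that p² + q² = 68.
Trying p = 2: q² = 68 - 2² = 68 - 4 = 64
q = 8
Check: 2² + 8² = 4 + 64 = 68 ✓

68 = 2² + 8²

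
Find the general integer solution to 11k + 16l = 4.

Step 1: Compute gcd(11, 16) = 1.
Since 1 divides 4, solutions exist.

Step 2: Find a particular solution using extended Euclidean algorithm.
We get k₀ = 12, l₀ = -8.
Check: 11*12 + 16*-8 = 4 = 4 ✓

Step 3: Write the general solution.
k = 12 + (16/1)t = 12 + 16t
l = -8 - (11/1)t = -8 - 11t
for any integer t.

k = 12 + 16t, l = -8 - 11t for integer t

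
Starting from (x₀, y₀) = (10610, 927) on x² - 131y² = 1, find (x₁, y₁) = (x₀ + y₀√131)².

Solutions to x² - Dy² = 1 are generated by powers of (x₀ + y₀√D).
The next solution satisfies x₁ + y₁√131 = (x₀ + y₀√131)², giving:
x₁ = x₀² + 131y₀² = 10610² + 131·927² = 112572100 + 112572099 = 225144199
y₁ = 2x₀y₀ = 2·10610·927 = 19670940

Verify: 225144199² - 131·19670940² = 50689910343351601 - 50689910343351600 = 1 ✓

x = 225144199, y = 19670940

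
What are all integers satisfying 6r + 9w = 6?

Step 1: Compute gcd(6, 9) = 3.
Since 3 divides 6, solutions exist.

Step 2: Find a particular solution using extended Euclidean algorithm.
We get r₀ = -2, w₀ = 2.
Check: 6*-2 + 9*2 = 6 = 6 ✓

Step 3: Write the general solution.
r = -2 + (9/3)t = -2 + 3t
w = 2 - (6/3)t = 2 - 2t
for any integer t.

r = -2 + 3t, w = 2 - 2t for integer t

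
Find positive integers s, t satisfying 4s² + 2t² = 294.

Try small values of s and check whether (294 - 4s²)/2 is a perfect square.
s = 7: 4·7² = 196, so 2t² = 294 - 196 = 98, giving t² = 49, t = 7.
Check: 4·7² + 2·7² = 196 + 98 = 294 ✓

s = 7, t = 7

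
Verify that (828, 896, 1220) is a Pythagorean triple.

Compute a² + b²:
828² + 896² = 685584 + 802816 = 1488400
Compute c²:
1220² = 1488400
Since 1488400 = 1488400, it is a Pythagorean triple.

Yes, it is a Pythagorean triple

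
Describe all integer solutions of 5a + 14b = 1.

Step 1: Compute gcd(5, 14) = 1.
Since 1 divides 1, solutions exist.

Step 2: Find a particular solution using extended Euclidean algorithm.
We get a₀ = 3, b₀ = -1.
Check: 5*3 + 14*-1 = 1 = 1 ✓

Step 3: Write the general solution.
a = 3 + (14/1)t = 3 + 14t
b = -1 - (5/1)t = -1 - 5t
for any integer t.

a = 3 + 14t, b = -1 - 5t for integer t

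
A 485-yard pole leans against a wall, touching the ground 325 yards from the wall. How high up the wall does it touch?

The ladder, wall, and ground form a right triangle with hypotenuse 485 and one leg 325.
By the Pythagorean theorem: h² = 485² - 325² = 235225 - 105625 = 129600
h = √129600 = 360 yards

360 yards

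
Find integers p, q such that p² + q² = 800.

We need to find integers p, q > 0 such that p² + q² = 800.
Trying p = 4: q² = 800 - 4² = 800 - 16 = 784
q = 28
Check: 4² + 28² = 16 + 784 = 800 ✓

800 = 4² + 28²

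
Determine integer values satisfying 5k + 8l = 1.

Step 1: Check solvability.
gcd(5, 8) = 1
Since 1 divides 1, solutions exist.

Step 2: Apply extended Euclidean algorithm to find gcd.
We find integers such that 5*x0 + 8*y0 = 1

Step 3: Scale the particular solution.
Multiply by 1/1 = 1:
k = -3, l = 2

Step 4: Verify.
5*(-3) + 8*(2) = 1 = 1 ✓

k = -3, l = 2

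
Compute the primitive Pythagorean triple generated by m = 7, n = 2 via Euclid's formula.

a = m² - n² = 49 - 4 = 45
b = 2mn = 2·7·2 = 28
c = m² + n² = 49 + 4 = 53
Verify: 45² + 28² = 2025 + 784 = 2809 = 53² ✓

(45, 28, 53)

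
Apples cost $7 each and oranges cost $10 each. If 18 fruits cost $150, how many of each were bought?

Let a = apples, o = oranges.
a + o = 18
7a + 10o = 150
Substitute o = 18 - a:
7a + 10(18 - a) = 150
(7 - 10)a = 150 - 180
-3a = -30
a = 10, o = 18 - 10 = 8

Apples: 10, Oranges: 8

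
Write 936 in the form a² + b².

We need to find integers a, b > 0 such that a² + b² = 936.
Trying a = 6: b² = 936 - 6² = 936 - 36 = 900
b = 30
Check: 6² + 30² = 36 + 900 = 936 ✓

936 = 6² + 30²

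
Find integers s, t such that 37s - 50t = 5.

Step 1: Check solvability.
gcd(37, 50) = 1
Since 1 divides 5, solutions exist.

Step 2: Apply extended Euclidean algorithm to find gcd.
We find integers such that 37*x0 + 50*y0 = 1

Step 3: Scale the particular solution.
Multiply by 5/1 = 5:
s = 115, t = 85

Step 4: Verify.
37*(115) - 50*(85) = 5 = 5 ✓

s = 115, t = 85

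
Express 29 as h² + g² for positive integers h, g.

We need to find integers h, g > 0 such that h² + g² = 29.
Trying h = 2: g² = 29 - 2² = 29 - 4 = 25
g = 5
Check: 2² + 5² = 4 + 25 = 29 ✓

29 = 2² + 5²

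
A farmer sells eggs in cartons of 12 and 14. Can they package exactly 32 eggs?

We need non-negative a, b with 12a + 14b = 32.
gcd(12, 14) = 2 divides 32, but no a in [0, 2] gives non-negative b.

No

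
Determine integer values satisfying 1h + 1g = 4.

Step 1: Check solvability.
gcd(1, 1) = 1
Since 1 divides 4, solutions exist.

Step 2: Apply extended Euclidean algorithm to find gcd.
We find integers such that 1*x0 + 1*y0 = 1

Step 3: Scale the particular solution.
Multiply by 4/1 = 4:
h = 0, g = 4

Step 4: Verify.
1*(0) + 1*(4) = 4 = 4 ✓

h = 0, g = 4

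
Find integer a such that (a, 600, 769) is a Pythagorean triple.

a² = c² - b² = 769² - 600² = 591361 - 360000 = 231361
a = sqrt(231361) = 481

481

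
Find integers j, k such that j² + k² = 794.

We need to find integers j, k > 0 such that j² + k² = 794.
Trying j = 13: k² = 794 - 13² = 794 - 169 = 625
k = 25
Check: 13² + 25² = 169 + 625 = 794 ✓

794 = 13² + 25²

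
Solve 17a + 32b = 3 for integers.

Step 1: Check solvability.
gcd(17, 32) = 1
Since 1 divides 3, solutions exist.

Step 2: Apply extended Euclidean algorithm to find gcd.
We find integers such that 17*x0 + 32*y0 = 1

Step 3: Scale the particular solution.
Multiply by 3/1 = 3:
a = -45, b = 24

Step 4: Verify.
17*(-45) + 32*(24) = 3 = 3 ✓

a = -45, b = 24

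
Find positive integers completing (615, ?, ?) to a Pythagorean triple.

We need the other leg and hypotenuse such that 615² + x² = c².
Take x = 2484, c = 2559: 615² + 2484² = 378225 + 6170256 = 6548481 = 2559² ✓
Triple: (615, 2484, 2559)

(615, 2484, 2559)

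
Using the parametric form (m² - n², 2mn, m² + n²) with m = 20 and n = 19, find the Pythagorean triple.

a = m² - n² = 400 - 361 = 39
b = 2mn = 2·20·19 = 760
c = m² + n² = 400 + 361 = 761
Verify: 39² + 760² = 1521 + 577600 = 579121 = 761² ✓

(39, 760, 761)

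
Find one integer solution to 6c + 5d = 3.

Step 1: Check solvability.
gcd(6, 5) = 1
Since 1 divides 3, solutions exist.

Step 2: Apply extended Euclidean algorithm to find gcd.
We find integers such that 6*x0 + 5*y0 = 1

Step 3: Scale the particular solution.
Multiply by 3/1 = 3:
c = 3, d = -3

Step 4: Verify.
6*(3) + 5*(-3) = 3 = 3 ✓

c = 3, d = -3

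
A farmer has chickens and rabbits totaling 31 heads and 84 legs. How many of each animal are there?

Let c = chickens, r = rabbits.
Heads: c + r = 31
Legs: 2c + 4r = 84
From the first equation, c = 31 - r. Substitute:
2(31 - r) + 4r = 84
62 + 2r = 84
r = (84 - 62)/2 = 11
c = 31 - 11 = 20

Chickens: 20, Rabbits: 11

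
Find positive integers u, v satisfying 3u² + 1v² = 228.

Try small values of u and check whether (228 - 3u²)/1 is a perfect square.
u = 8: 3·8² = 192, so 1v² = 228 - 192 = 36, giving v² = 36, v = 6.
Check: 3·8² + 1·6² = 192 + 36 = 228 ✓

u = 8, v = 6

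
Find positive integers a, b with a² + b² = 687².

We need a² + b² = 687² = 471969.
Trying: 663² + 180² = 439569 + 32400 = 471969 ✓

(663, 180, 687)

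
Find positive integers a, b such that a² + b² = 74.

Search for a with 74 - a² a perfect square.
a = 5: 74 - 5² = 74 - 25 = 49 = 7² ✓
So a = 5, b = 7.

a = 5, b = 7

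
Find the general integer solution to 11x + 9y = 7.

Step 1: Compute gcd(11, 9) = 1.
Since 1 divides 7, solutions exist.

Step 2: Find a particular solution using extended Euclidean algorithm.
We get x₀ = -28, y₀ = 35.
Check: 11*-28 + 9*35 = 7 = 7 ✓

Step 3: Write the general solution.
x = -28 + (9/1)t = -28 + 9t
y = 35 - (11/1)t = 35 - 11t
for any integer t.

x = -28 + 9t, y = 35 - 11t for integer t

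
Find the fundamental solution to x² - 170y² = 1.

We seek the smallest positive integers (x, y) with x² - 170y² = 1, i.e., x² = 170y² + 1.
Try successive y values:
y = 1: x² = 170·1² + 1 = 171, not a perfect square
y = 2: x² = 170·2² + 1 = 681, not a perfect square
y = 3: x² = 170·3² + 1 = 1531, not a perfect square
... continuing the search (or via continued fractions) ...
y = 26: x² = 170·26² + 1 = 114921, x = 339 ✓

Verify: 339² - 170·26² = 114921 - 114920 = 1 ✓

x = 339, y = 26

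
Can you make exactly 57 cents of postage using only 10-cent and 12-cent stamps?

We need non-negative x, y with 10x + 12y = 57.
gcd(10, 12) = 2, and 2 does not divide 57.
No integer solutions exist, so certainly no non-negative ones.

No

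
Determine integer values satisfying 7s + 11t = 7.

Step 1: Check solvability.
gcd(7, 11) = 1
Since 1 divides 7, solutions exist.

Step 2: Apply extended Euclidean algorithm to find gcd.
We find integers such that 7*x0 + 11*y0 = 1

Step 3: Scale the particular solution.
Multiply by 7/1 = 7:
s = -21, t = 14

Step 4: Verify.
7*(-21) + 11*(14) = 7 = 7 ✓

s = -21, t = 14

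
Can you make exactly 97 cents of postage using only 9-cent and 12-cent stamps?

We need non-negative x, y with 9x + 12y = 97.
gcd(9, 12) = 3, and 3 does not divide 97.
No integer solutions exist, so certainly no non-negative ones.

No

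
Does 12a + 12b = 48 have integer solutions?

Step 1: Compute gcd(12, 12).
gcd(12, 12) = 12

Step 2: Check divisibility.
Does 12 divide 48? 48 = 12 x 4, so yes.

By the theorem on linear Diophantine equations, 12a + 12b = 48 has integer solutions if and only if gcd(12, 12) divides 48. Since 12 | 48, solutions exist.

Yes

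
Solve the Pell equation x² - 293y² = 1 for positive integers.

We seek the smallest positive integers (x, y) with x² - 293y² = 1, i.e., x² = 293y² + 1.
Try successive y values:
y = 1: x² = 293·1² + 1 = 294, not a perfect square
y = 2: x² = 293·2² + 1 = 1173, not a perfect square
y = 3: x² = 293·3² + 1 = 2638, not a perfect square
... continuing the search (or via continued fractions) ...
y = 719780: x² = 293·719780² + 1 = 151798391781201, x = 12320649 ✓

Verify: 12320649² - 293·719780² = 151798391781201 - 151798391781200 = 1 ✓

x = 12320649, y = 719780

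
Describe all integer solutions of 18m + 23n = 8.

Step 1: Compute gcd(18, 23) = 1.
Since 1 divides 8, solutions exist.

Step 2: Find a particular solution using extended Euclidean algorithm.
We get m₀ = 72, n₀ = -56.
Check: 18*72 + 23*-56 = 8 = 8 ✓

Step 3: Write the general solution.
m = 72 + (23/1)t = 72 + 23t
n = -56 - (18/1)t = -56 - 18t
for any integer t.

m = 72 + 23t, n = -56 - 18t for integer t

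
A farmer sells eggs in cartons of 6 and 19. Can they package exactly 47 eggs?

We need non-negative a, b with 6a + 19b = 47.
gcd(6, 19) = 1 divides 47, but no a in [0, 7] gives non-negative b.

No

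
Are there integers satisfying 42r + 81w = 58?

Step 1: Compute gcd(42, 81).
gcd(42, 81) = 3

Step 2: Check divisibility.
Does 3 divide 58? 58 = 3 x 19 + 1, so no.

By the theorem on linear Diophantine equations, 42r + 81w = 58 has integer solutions if and only if gcd(42, 81) divides 58. Since 3 does not divide 58, no solutions exist.

No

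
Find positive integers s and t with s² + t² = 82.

We need to find integers s, t > 0 such that s² + t² = 82.
Trying s = 1: t² = 82 - 1² = 82 - 1 = 81
t = 9
Check: 1² + 9² = 1 + 81 = 82 ✓

82 = 1² + 9²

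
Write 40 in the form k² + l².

We need to find integers k, l > 0 such that k² + l² = 40.
Trying k = 2: l² = 40 - 2² = 40 - 4 = 36
l = 6
Check: 2² + 6² = 4 + 36 = 40 ✓

40 = 2² + 6²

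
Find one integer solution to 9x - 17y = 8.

Step 1: Check solvability.
gcd(9, 17) = 1
Since 1 divides 8, solutions exist.

Step 2: Apply extended Euclidean algorithm to find gcd.
We find integers such that 9*x0 + 17*y0 = 1

Step 3: Scale the particular solution.
Multiply by 8/1 = 8:
x = 16, y = 8

Step 4: Verify.
9*(16) - 17*(8) = 8 = 8 ✓

x = 16, y = 8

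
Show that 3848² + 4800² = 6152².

Compute a² + b² = 3848² + 4800² = 14807104 + 23040000 = 37847104
Compute c² = 6152² = 37847104
Since 37847104 = 37847104, confirmed.

Yes, it is a Pythagorean triple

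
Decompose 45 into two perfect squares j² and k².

We need to find integers j, k > 0 such that j² + k² = 45.
Trying j = 3: k² = 45 - 3² = 45 - 9 = 36
k = 6
Check: 3² + 6² = 9 + 36 = 45 ✓

45 = 3² + 6²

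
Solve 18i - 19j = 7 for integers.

Step 1: Check solvability.
gcd(18, 19) = 1
Since 1 divides 7, solutions exist.

Step 2: Apply extended Euclidean algorithm to find gcd.
We find integers such that 18*x0 + 19*y0 = 1

Step 3: Scale the particular solution.
Multiply by 7/1 = 7:
i = -7, j = -7

Step 4: Verify.
18*(-7) - 19*(-7) = 7 = 7 ✓

i = -7, j = -7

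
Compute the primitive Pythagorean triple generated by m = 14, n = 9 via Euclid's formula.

a = m² - n² = 196 - 81 = 115
b = 2mn = 2·14·9 = 252
c = m² + n² = 196 + 81 = 277
Verify: 115² + 252² = 13225 + 63504 = 76729 = 277² ✓

(115, 252, 277)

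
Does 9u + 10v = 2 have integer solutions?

Step 1: Compute gcd(9, 10).
gcd(9, 10) = 1

Step 2: Check divisibility.
Does 1 divide 2? 2 = 1 x 2, so yes.

By the theorem on linear Diophantine equations, 9u + 10v = 2 has integer solutions if and only if gcd(9, 10) divides 2. Since 1 | 2, solutions exist.

Yes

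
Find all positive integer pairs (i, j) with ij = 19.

The positive divisors of 19 are: 1, 19.
Each divisor d gives the pair (d, 19/d):
(1, 19), (19, 1)

(1, 19), (19, 1)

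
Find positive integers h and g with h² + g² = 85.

We need to find integers h, g > 0 such that h² + g² = 85.
Trying h = 2: g² = 85 - 2² = 85 - 4 = 81
g = 9
Check: 2² + 9² = 4 + 81 = 85 ✓

85 = 2² + 9²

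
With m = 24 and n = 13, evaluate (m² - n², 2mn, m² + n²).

a = m² - n² = 576 - 169 = 407
b = 2mn = 2·24·13 = 624
c = m² + n² = 576 + 169 = 745
Verify: 407² + 624² = 165649 + 389376 = 555025 = 745² ✓

(407, 624, 745)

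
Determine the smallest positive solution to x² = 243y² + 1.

We seek the smallest positive integers (x, y) with x² - 243y² = 1, i.e., x² = 243y² + 1.
Try successive y values:
y = 1: x² = 243·1² + 1 = 244, not a perfect square
y = 2: x² = 243·2² + 1 = 973, not a perfect square
y = 3: x² = 243·3² + 1 = 2188, not a perfect square
... continuing the search (or via continued fractions) ...
y = 4505: x² = 243·4505² + 1 = 4931691076, x = 70226 ✓

Verify: 70226² - 243·4505² = 4931691076 - 4931691075 = 1 ✓

x = 70226, y = 4505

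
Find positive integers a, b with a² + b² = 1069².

We need a² + b² = 1069² = 1142761.
Trying: 731² + 780² = 534361 + 608400 = 1142761 ✓

(731, 780, 1069)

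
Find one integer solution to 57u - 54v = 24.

Step 1: Check solvability.
gcd(57, 54) = 3
Since 3 divides 24, solutions exist.

Step 2: Apply extended Euclidean algorithm to find gcd.
We find integers such that 57*x0 + 54*y0 = 3

Step 3: Scale the particular solution.
Multiply by 24/3 = 8:
u = 8, v = 8

Step 4: Verify.
57*(8) - 54*(8) = 24 = 24 ✓

u = 8, v = 8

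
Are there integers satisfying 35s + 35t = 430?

Step 1: Compute gcd(35, 35).
gcd(35, 35) = 35

Step 2: Check divisibility.
Does 35 divide 430? 430 = 35 x 12 + 10, so no.

By the theorem on linear Diophantine equations, 35s + 35t = 430 has integer solutions if and only if gcd(35, 35) divides 430. Since 35 does not divide 430, no solutions exist.

No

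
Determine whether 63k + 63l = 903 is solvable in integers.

Step 1: Compute gcd(63, 63).
gcd(63, 63) = 63

Step 2: Check divisibility.
Does 63 divide 903? 903 = 63 x 14 + 21, so no.

By the theorem on linear Diophantine equations, 63k + 63l = 903 has integer solutions if and only if gcd(63, 63) divides 903. Since 63 does not divide 903, no solutions exist.

No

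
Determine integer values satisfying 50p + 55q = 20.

Step 1: Check solvability.
gcd(50, 55) = 5
Since 5 divides 20, solutions exist.

Step 2: Apply extended Euclidean algorithm to find gcd.
We find integers such that 50*x0 + 55*y0 = 5

Step 3: Scale the particular solution.
Multiply by 20/5 = 4:
p = -4, q = 4

Step 4: Verify.
50*(-4) + 55*(4) = 20 = 20 ✓

p = -4, q = 4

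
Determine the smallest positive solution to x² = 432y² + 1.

We seek the smallest positive integers (x, y) with x² - 432y² = 1, i.e., x² = 432y² + 1.
Try successive y values:
y = 1: x² = 432·1² + 1 = 433, not a perfect square
y = 2: x² = 432·2² + 1 = 1729, not a perfect square
y = 3: x² = 432·3² + 1 = 3889, not a perfect square
... continuing the search (or via continued fractions) ...
y = 65: x² = 432·65² + 1 = 1825201, x = 1351 ✓

Verify: 1351² - 432·65² = 1825201 - 1825200 = 1 ✓

x = 1351, y = 65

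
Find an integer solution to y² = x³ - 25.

Try small integer x values and check whether x³ - 25 is a perfect square.
x = 5: x³ - 25 = 5³ - 25 = 125 - 25 = 100
Is 100 a perfect square? 10² = 100 ✓
So (x, y) = (5, 10) is a solution.

x = 5, y = 10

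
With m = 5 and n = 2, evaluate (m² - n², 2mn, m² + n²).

a = m² - n² = 25 - 4 = 21
b = 2mn = 2·5·2 = 20
c = m² + n² = 25 + 4 = 29
Verify: 21² + 20² = 441 + 400 = 841 = 29² ✓

(21, 20, 29)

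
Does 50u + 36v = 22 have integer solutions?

Step 1: Compute gcd(50, 36).
gcd(50, 36) = 2

Step 2: Check divisibility.
Does 2 divide 22? 22 = 2 x 11, so yes.

By the theorem on linear Diophantine equations, 50u + 36v = 22 has integer solutions if and only if gcd(50, 36) divides 22. Since 2 | 22, solutions exist.

Yes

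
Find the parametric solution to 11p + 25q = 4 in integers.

Step 1: Compute gcd(11, 25) = 1.
Since 1 divides 4, solutions exist.

Step 2: Find a particular solution using extended Euclidean algorithm.
We get p₀ = -36, q₀ = 16.
Check: 11*-36 + 25*16 = 4 = 4 ✓

Step 3: Write the general solution.
p = -36 + (25/1)t = -36 + 25t
q = 16 - (11/1)t = 16 - 11t
for any integer t.

p = -36 + 25t, q = 16 - 11t for integer t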